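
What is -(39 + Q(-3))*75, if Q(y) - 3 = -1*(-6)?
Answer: -3600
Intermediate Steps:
Q(y) = 9 (Q(y) = 3 - 1*(-6) = 3 + 6 = 9)
-(39 + Q(-3))*75 = -(39 + 9)*75 = -48*75 = -1*3600 = -3600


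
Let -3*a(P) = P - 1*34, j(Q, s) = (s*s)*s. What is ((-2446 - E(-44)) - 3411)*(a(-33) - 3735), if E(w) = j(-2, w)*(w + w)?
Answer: 27852607254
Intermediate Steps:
j(Q, s) = s³ (j(Q, s) = s²*s = s³)
E(w) = 2*w⁴ (E(w) = w³*(w + w) = w³*(2*w) = 2*w⁴)
a(P) = 34/3 - P/3 (a(P) = -(P - 1*34)/3 = -(P - 34)/3 = -(-34 + P)/3 = 34/3 - P/3)
((-2446 - E(-44)) - 3411)*(a(-33) - 3735) = ((-2446 - 2*(-44)⁴) - 3411)*((34/3 - ⅓*(-33)) - 3735) = ((-2446 - 2*3748096) - 3411)*((34/3 + 11) - 3735) = ((-2446 - 1*7496192) - 3411)*(67/3 - 3735) = ((-2446 - 7496192) - 3411)*(-11138/3) = (-7498638 - 3411)*(-11138/3) = -7502049*(-11138/3) = 27852607254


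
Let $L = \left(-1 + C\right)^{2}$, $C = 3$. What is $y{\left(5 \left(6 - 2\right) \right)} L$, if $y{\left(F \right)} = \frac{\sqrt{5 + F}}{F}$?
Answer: $1$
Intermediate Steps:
$y{\left(F \right)} = \frac{\sqrt{5 + F}}{F}$
$L = 4$ ($L = \left(-1 + 3\right)^{2} = 2^{2} = 4$)
$y{\left(5 \left(6 - 2\right) \right)} L = \frac{\sqrt{5 + 5 \left(6 - 2\right)}}{5 \left(6 - 2\right)} 4 = \frac{\sqrt{5 + 5 \cdot 4}}{5 \cdot 4} \cdot 4 = \frac{\sqrt{5 + 20}}{20} \cdot 4 = \frac{\sqrt{25}}{20} \cdot 4 = \frac{1}{20} \cdot 5 \cdot 4 = \frac{1}{4} \cdot 4 = 1$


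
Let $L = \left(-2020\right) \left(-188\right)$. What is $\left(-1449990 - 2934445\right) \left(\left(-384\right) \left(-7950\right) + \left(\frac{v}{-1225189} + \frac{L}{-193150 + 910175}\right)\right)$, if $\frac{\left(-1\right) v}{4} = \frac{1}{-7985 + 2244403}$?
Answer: $- \frac{525935427399170362428304585894}{39293468088615181} \approx -1.3385 \cdot 10^{13}$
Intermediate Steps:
$L = 379760$
$v = - \frac{2}{1118209}$ ($v = - \frac{4}{-7985 + 2244403} = - \frac{4}{2236418} = \left(-4\right) \frac{1}{2236418} = - \frac{2}{1118209} \approx -1.7886 \cdot 10^{-6}$)
$\left(-1449990 - 2934445\right) \left(\left(-384\right) \left(-7950\right) + \left(\frac{v}{-1225189} + \frac{L}{-193150 + 910175}\right)\right) = \left(-1449990 - 2934445\right) \left(\left(-384\right) \left(-7950\right) - \left(- \frac{2}{1370017366501} - \frac{379760}{-193150 + 910175}\right)\right) = - 4384435 \left(3052800 - \left(- \frac{2}{1370017366501} - \frac{379760}{717025}\right)\right) = - 4384435 \left(3052800 + \left(\frac{2}{1370017366501} + 379760 \cdot \frac{1}{717025}\right)\right) = - 4384435 \left(3052800 + \left(\frac{2}{1370017366501} + \frac{75952}{143405}\right)\right) = - 4384435 \left(3052800 + \frac{104055559020770762}{196467340443075905}\right) = \left(-4384435\right) \frac{599775600960181143554762}{196467340443075905} = - \frac{525935427399170362428304585894}{39293468088615181}$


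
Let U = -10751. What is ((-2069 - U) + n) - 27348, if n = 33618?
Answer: 14952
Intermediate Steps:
((-2069 - U) + n) - 27348 = ((-2069 - 1*(-10751)) + 33618) - 27348 = ((-2069 + 10751) + 33618) - 27348 = (8682 + 33618) - 27348 = 42300 - 27348 = 14952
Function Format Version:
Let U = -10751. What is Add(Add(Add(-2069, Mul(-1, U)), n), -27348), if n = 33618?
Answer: 14952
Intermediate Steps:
Add(Add(Add(-2069, Mul(-1, U)), n), -27348) = Add(Add(Add(-2069, Mul(-1, -10751)), 33618), -27348) = Add(Add(Add(-2069, 10751), 33618), -27348) = Add(Add(8682, 33618), -27348) = Add(42300, -27348) = 14952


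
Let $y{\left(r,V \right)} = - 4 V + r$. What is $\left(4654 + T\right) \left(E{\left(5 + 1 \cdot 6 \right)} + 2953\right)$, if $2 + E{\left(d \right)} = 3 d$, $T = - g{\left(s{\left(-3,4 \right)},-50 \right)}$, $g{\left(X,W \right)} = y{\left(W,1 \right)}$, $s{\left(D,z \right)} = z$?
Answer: $14048672$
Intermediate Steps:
$y{\left(r,V \right)} = r - 4 V$
$g{\left(X,W \right)} = -4 + W$ ($g{\left(X,W \right)} = W - 4 = -4 + W$)
$T = 54$ ($T = - (-4 - 50) = \left(-1\right) \left(-54\right) = 54$)
$E{\left(d \right)} = -2 + 3 d$
$\left(4654 + T\right) \left(E{\left(5 + 1 \cdot 6 \right)} + 2953\right) = \left(4654 + 54\right) \left(\left(-2 + 3 \left(5 + 1 \cdot 6\right)\right) + 2953\right) = 4708 \left(\left(-2 + 3 \left(5 + 6\right)\right) + 2953\right) = 4708 \left(\left(-2 + 3 \cdot 11\right) + 2953\right) = 4708 \left(\left(-2 + 33\right) + 2953\right) = 4708 \left(31 + 2953\right) = 4708 \cdot 2984 = 14048672$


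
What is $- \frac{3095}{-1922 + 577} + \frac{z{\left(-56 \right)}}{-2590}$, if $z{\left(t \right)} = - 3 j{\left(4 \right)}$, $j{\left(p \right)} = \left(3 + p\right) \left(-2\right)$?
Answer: $\frac{113708}{49765} \approx 2.2849$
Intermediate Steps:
$j{\left(p \right)} = -6 - 2 p$
$z{\left(t \right)} = 42$ ($z{\left(t \right)} = - 3 \left(-6 - 8\right) = \left(-3\right) \left(-14\right) = 42$)
$- \frac{3095}{-1922 + 577} + \frac{z{\left(-56 \right)}}{-2590} = - \frac{3095}{-1922 + 577} + \frac{42}{-2590} = - \frac{3095}{-1345} + 42 \left(- \frac{1}{2590}\right) = \left(-3095\right) \left(- \frac{1}{1345}\right) - \frac{3}{185} = \frac{619}{269} - \frac{3}{185} = \frac{113708}{49765}$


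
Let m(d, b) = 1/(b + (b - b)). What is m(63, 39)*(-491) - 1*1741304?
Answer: -67911347/39 ≈ -1.7413e+6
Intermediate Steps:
m(d, b) = 1/b (m(d, b) = 1/(b + 0) = 1/b)
m(63, 39)*(-491) - 1*1741304 = -491/39 - 1*1741304 = (1/39)*(-491) - 1741304 = -491/39 - 1741304 = -67911347/39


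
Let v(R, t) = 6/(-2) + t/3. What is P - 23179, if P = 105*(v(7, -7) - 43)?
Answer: -28254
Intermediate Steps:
v(R, t) = -3 + t/3 (v(R, t) = 6*(-½) + t*(⅓) = -3 + t/3)
P = -5075 (P = 105*((-3 + (⅓)*(-7)) - 43) = 105*((-3 - 7/3) - 43) = 105*(-16/3 - 43) = 105*(-145/3) = -5075)
P - 23179 = -5075 - 23179 = -28254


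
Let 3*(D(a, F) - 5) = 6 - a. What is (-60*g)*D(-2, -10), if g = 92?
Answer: -42320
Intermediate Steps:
D(a, F) = 7 - a/3 (D(a, F) = 5 + (6 - a)/3 = 5 + (2 - a/3) = 7 - a/3)
(-60*g)*D(-2, -10) = (-60*92)*(7 - ⅓*(-2)) = -5520*(7 + ⅔) = -5520*23/3 = -42320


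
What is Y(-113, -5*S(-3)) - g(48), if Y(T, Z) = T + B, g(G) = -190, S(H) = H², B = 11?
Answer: 88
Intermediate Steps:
Y(T, Z) = 11 + T (Y(T, Z) = T + 11 = 11 + T)
Y(-113, -5*S(-3)) - g(48) = (11 - 113) - 1*(-190) = -102 + 190 = 88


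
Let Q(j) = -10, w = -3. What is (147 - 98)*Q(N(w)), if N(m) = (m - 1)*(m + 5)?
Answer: -490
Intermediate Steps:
N(m) = (-1 + m)*(5 + m)
(147 - 98)*Q(N(w)) = (147 - 98)*(-10) = 49*(-10) = -490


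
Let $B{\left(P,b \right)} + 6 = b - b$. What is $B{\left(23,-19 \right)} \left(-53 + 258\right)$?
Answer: $-1230$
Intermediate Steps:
$B{\left(P,b \right)} = -6$ ($B{\left(P,b \right)} = -6 + \left(b - b\right) = -6 + 0 = -6$)
$B{\left(23,-19 \right)} \left(-53 + 258\right) = - 6 \left(-53 + 258\right) = \left(-6\right) 205 = -1230$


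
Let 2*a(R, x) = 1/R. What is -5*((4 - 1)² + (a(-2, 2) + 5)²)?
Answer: -2525/16 ≈ -157.81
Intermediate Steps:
a(R, x) = 1/(2*R)
-5*((4 - 1)² + (a(-2, 2) + 5)²) = -5*((4 - 1)² + ((½)/(-2) + 5)²) = -5*(3² + ((½)*(-½) + 5)²) = -5*(9 + (-¼ + 5)²) = -5*(9 + (19/4)²) = -5*(9 + 361/16) = -5*505/16 = -2525/16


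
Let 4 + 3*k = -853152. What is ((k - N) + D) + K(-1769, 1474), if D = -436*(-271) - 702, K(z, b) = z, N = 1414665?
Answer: -4750096/3 ≈ -1.5834e+6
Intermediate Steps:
k = -853156/3 (k = -4/3 + (1/3)*(-853152) = -4/3 - 284384 = -853156/3 ≈ -2.8439e+5)
D = 117454 (D = 118156 - 702 = 117454)
((k - N) + D) + K(-1769, 1474) = ((-853156/3 - 1*1414665) + 117454) - 1769 = ((-853156/3 - 1414665) + 117454) - 1769 = (-5097151/3 + 117454) - 1769 = -4744789/3 - 1769 = -4750096/3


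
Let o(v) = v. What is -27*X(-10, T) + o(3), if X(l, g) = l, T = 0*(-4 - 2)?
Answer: 273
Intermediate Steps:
T = 0 (T = 0*(-6) = 0)
-27*X(-10, T) + o(3) = -27*(-10) + 3 = 270 + 3 = 273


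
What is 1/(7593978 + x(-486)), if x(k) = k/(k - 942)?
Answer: 238/1807366845 ≈ 1.3168e-7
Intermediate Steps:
x(k) = k/(-942 + k)
1/(7593978 + x(-486)) = 1/(7593978 - 486/(-942 - 486)) = 1/(7593978 - 486/(-1428)) = 1/(7593978 - 486*(-1/1428)) = 1/(7593978 + 81/238) = 1/(1807366845/238) = 238/1807366845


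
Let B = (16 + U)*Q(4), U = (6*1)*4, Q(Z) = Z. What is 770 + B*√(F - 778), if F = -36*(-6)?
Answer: 770 + 160*I*√562 ≈ 770.0 + 3793.0*I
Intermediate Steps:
U = 24 (U = 6*4 = 24)
F = 216
B = 160 (B = (16 + 24)*4 = 40*4 = 160)
770 + B*√(F - 778) = 770 + 160*√(216 - 778) = 770 + 160*√(-562) = 770 + 160*(I*√562) = 770 + 160*I*√562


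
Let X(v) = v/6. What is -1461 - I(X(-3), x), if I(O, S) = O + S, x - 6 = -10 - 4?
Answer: -2905/2 ≈ -1452.5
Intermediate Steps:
X(v) = v/6 (X(v) = v*(⅙) = v/6)
x = -8 (x = 6 + (-10 - 4) = 6 - 14 = -8)
-1461 - I(X(-3), x) = -1461 - ((⅙)*(-3) - 8) = -1461 - (-½ - 8) = -1461 - 1*(-17/2) = -1461 + 17/2 = -2905/2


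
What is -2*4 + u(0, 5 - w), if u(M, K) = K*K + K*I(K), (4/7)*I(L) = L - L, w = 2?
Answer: 1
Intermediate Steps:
I(L) = 0 (I(L) = 7*(L - L)/4 = (7/4)*0 = 0)
u(M, K) = K**2 (u(M, K) = K*K + K*0 = K**2 + 0 = K**2)
-2*4 + u(0, 5 - w) = -2*4 + (5 - 1*2)**2 = -8 + (5 - 2)**2 = -8 + 3**2 = -8 + 9 = 1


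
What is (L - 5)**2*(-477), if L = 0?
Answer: -11925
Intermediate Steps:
(L - 5)**2*(-477) = (0 - 5)**2*(-477) = (-5)**2*(-477) = 25*(-477) = -11925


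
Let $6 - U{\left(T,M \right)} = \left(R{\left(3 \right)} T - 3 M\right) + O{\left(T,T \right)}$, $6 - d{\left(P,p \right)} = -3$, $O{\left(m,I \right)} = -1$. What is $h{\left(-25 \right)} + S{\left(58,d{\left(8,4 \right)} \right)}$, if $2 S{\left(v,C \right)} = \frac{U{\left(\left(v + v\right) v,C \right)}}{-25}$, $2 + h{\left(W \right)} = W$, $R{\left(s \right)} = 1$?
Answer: $\frac{2672}{25} \approx 106.88$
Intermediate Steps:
$d{\left(P,p \right)} = 9$ ($d{\left(P,p \right)} = 6 - -3 = 6 + 3 = 9$)
$h{\left(W \right)} = -2 + W$
$U{\left(T,M \right)} = 7 - T + 3 M$ ($U{\left(T,M \right)} = 6 - \left(\left(1 T - 3 M\right) - 1\right) = 6 - \left(\left(T - 3 M\right) - 1\right) = 6 - \left(-1 + T - 3 M\right) = 6 + \left(1 - T + 3 M\right) = 7 - T + 3 M$)
$S{\left(v,C \right)} = - \frac{7}{50} - \frac{3 C}{50} + \frac{v^{2}}{25}$ ($S{\left(v,C \right)} = \frac{\left(7 - \left(v + v\right) v + 3 C\right) \frac{1}{-25}}{2} = \frac{\left(7 - 2 v v + 3 C\right) \left(- \frac{1}{25}\right)}{2} = \frac{\left(7 - 2 v^{2} + 3 C\right) \left(- \frac{1}{25}\right)}{2} = \frac{- \frac{7}{25} - \frac{3 C}{25} + \frac{2 v^{2}}{25}}{2} = - \frac{7}{50} - \frac{3 C}{50} + \frac{v^{2}}{25}$)
$h{\left(-25 \right)} + S{\left(58,d{\left(8,4 \right)} \right)} = \left(-2 - 25\right) - \left(\frac{17}{25} - \frac{3364}{25}\right) = -27 - - \frac{3347}{25} = -27 + \frac{3347}{25} = \frac{2672}{25}$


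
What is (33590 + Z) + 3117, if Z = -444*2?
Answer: 35819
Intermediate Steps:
Z = -888
(33590 + Z) + 3117 = (33590 - 888) + 3117 = 32702 + 3117 = 35819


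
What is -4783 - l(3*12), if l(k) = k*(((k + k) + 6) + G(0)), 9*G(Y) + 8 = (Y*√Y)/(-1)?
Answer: -7559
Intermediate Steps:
G(Y) = -8/9 - Y^(3/2)/9 (G(Y) = -8/9 + ((Y*√Y)/(-1))/9 = -8/9 + (Y^(3/2)*(-1))/9 = -8/9 + (-Y^(3/2))/9 = -8/9 - Y^(3/2)/9)
l(k) = k*(46/9 + 2*k) (l(k) = k*(((k + k) + 6) + (-8/9 - 0^(3/2)/9)) = k*((2*k + 6) + (-8/9 - ⅑*0)) = k*((6 + 2*k) + (-8/9 + 0)) = k*((6 + 2*k) - 8/9) = k*(46/9 + 2*k))
-4783 - l(3*12) = -4783 - 2*3*12*(23 + 9*(3*12))/9 = -4783 - 2*36*(23 + 9*36)/9 = -4783 - 2*36*(23 + 324)/9 = -4783 - 2*36*347/9 = -4783 - 1*2776 = -4783 - 2776 = -7559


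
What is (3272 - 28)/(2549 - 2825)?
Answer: -811/69 ≈ -11.754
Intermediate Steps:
(3272 - 28)/(2549 - 2825) = 3244/(-276) = 3244*(-1/276) = -811/69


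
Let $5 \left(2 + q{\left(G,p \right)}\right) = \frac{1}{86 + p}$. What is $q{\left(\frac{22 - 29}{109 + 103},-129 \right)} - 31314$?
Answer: $- \frac{6732941}{215} \approx -31316.0$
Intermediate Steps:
$q{\left(G,p \right)} = -2 + \frac{1}{5 \left(86 + p\right)}$
$q{\left(\frac{22 - 29}{109 + 103},-129 \right)} - 31314 = \frac{-859 - -1290}{5 \left(86 - 129\right)} - 31314 = \frac{-859 + 1290}{5 \left(-43\right)} - 31314 = \frac{1}{5} \left(- \frac{1}{43}\right) 431 - 31314 = - \frac{431}{215} - 31314 = - \frac{6732941}{215}$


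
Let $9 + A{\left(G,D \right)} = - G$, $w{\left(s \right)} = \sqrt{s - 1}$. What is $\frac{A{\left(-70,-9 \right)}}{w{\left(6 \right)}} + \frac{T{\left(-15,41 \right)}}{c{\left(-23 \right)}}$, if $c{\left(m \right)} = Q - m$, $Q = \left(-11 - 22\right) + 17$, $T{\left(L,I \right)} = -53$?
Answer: $- \frac{53}{7} + \frac{61 \sqrt{5}}{5} \approx 19.709$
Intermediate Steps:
$w{\left(s \right)} = \sqrt{-1 + s}$
$Q = -16$ ($Q = -33 + 17 = -16$)
$A{\left(G,D \right)} = -9 - G$
$c{\left(m \right)} = -16 - m$
$\frac{A{\left(-70,-9 \right)}}{w{\left(6 \right)}} + \frac{T{\left(-15,41 \right)}}{c{\left(-23 \right)}} = \frac{-9 - -70}{\sqrt{-1 + 6}} - \frac{53}{-16 - -23} = \frac{-9 + 70}{\sqrt{5}} - \frac{53}{-16 + 23} = 61 \frac{\sqrt{5}}{5} - \frac{53}{7} = \frac{61 \sqrt{5}}{5} - \frac{53}{7} = - \frac{53}{7} + \frac{61 \sqrt{5}}{5}$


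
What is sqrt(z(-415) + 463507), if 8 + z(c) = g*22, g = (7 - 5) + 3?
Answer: sqrt(463609) ≈ 680.89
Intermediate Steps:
g = 5 (g = 2 + 3 = 5)
z(c) = 102 (z(c) = -8 + 5*22 = -8 + 110 = 102)
sqrt(z(-415) + 463507) = sqrt(102 + 463507) = sqrt(463609)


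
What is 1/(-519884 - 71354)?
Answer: -1/591238 ≈ -1.6914e-6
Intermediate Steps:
1/(-519884 - 71354) = 1/(-591238) = -1/591238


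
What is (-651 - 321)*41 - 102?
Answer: -39954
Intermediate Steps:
(-651 - 321)*41 - 102 = -972*41 - 102 = -39852 - 102 = -39954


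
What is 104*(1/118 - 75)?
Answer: -460148/59 ≈ -7799.1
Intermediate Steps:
104*(1/118 - 75) = 104*(-8849/118) = -460148/59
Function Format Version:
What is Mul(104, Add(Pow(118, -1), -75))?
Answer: Rational(-460148, 59) ≈ -7799.1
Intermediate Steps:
Mul(104, Add(Pow(118, -1), -75)) = Mul(104, Add(Rational(1, 118), -75)) = Mul(104, Rational(-8849, 118)) = Rational(-460148, 59)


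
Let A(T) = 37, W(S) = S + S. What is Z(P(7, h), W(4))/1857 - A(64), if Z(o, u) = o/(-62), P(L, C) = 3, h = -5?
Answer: -1419987/38378 ≈ -37.000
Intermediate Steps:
W(S) = 2*S
Z(o, u) = -o/62 (Z(o, u) = o*(-1/62) = -o/62)
Z(P(7, h), W(4))/1857 - A(64) = -1/62*3/1857 - 1*37 = -3/62*1/1857 - 37 = -1/38378 - 37 = -1419987/38378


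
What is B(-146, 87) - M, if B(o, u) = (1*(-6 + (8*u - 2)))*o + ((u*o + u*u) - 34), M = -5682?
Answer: -99933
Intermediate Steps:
B(o, u) = -34 + u² + o*u + o*(-8 + 8*u) (B(o, u) = (1*(-6 + (-2 + 8*u)))*o + ((o*u + u²) - 34) = (1*(-8 + 8*u))*o + ((u² + o*u) - 34) = (-8 + 8*u)*o + (-34 + u² + o*u) = o*(-8 + 8*u) + (-34 + u² + o*u) = -34 + u² + o*u + o*(-8 + 8*u))
B(-146, 87) - M = (-34 + 87² - 8*(-146) + 9*(-146)*87) - 1*(-5682) = (-34 + 7569 + 1168 - 114318) + 5682 = -105615 + 5682 = -99933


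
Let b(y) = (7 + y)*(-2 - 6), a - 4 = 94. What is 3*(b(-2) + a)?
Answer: 174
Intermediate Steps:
a = 98 (a = 4 + 94 = 98)
b(y) = -56 - 8*y (b(y) = (7 + y)*(-8) = -56 - 8*y)
3*(b(-2) + a) = 3*((-56 - 8*(-2)) + 98) = 3*((-56 + 16) + 98) = 3*(-40 + 98) = 3*58 = 174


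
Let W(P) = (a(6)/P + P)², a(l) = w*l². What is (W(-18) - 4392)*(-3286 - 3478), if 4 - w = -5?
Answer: 20941344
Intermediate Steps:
w = 9 (w = 4 - 1*(-5) = 4 + 5 = 9)
a(l) = 9*l²
W(P) = (P + 324/P)² (W(P) = ((9*6²)/P + P)² = ((9*36)/P + P)² = (324/P + P)² = (P + 324/P)²)
(W(-18) - 4392)*(-3286 - 3478) = ((324 + (-18)²)²/(-18)² - 4392)*(-3286 - 3478) = ((324 + 324)²/324 - 4392)*(-6764) = ((1/324)*648² - 4392)*(-6764) = ((1/324)*419904 - 4392)*(-6764) = (1296 - 4392)*(-6764) = -3096*(-6764) = 20941344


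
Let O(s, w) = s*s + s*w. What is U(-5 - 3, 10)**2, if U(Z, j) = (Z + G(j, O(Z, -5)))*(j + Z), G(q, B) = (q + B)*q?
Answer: 5125696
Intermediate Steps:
O(s, w) = s**2 + s*w
G(q, B) = q*(B + q) (G(q, B) = (B + q)*q = q*(B + q))
U(Z, j) = (Z + j)*(Z + j*(j + Z*(-5 + Z))) (U(Z, j) = (Z + j*(Z*(Z - 5) + j))*(j + Z) = (Z + j*(Z*(-5 + Z) + j))*(Z + j) = (Z + j*(j + Z*(-5 + Z)))*(Z + j) = (Z + j)*(Z + j*(j + Z*(-5 + Z))))
U(-5 - 3, 10)**2 = ((-5 - 3)**2 + (-5 - 3)*10 + 10**2*(10 + (-5 - 3)*(-5 + (-5 - 3))) + (-5 - 3)*10*(10 + (-5 - 3)*(-5 + (-5 - 3))))**2 = ((-8)**2 - 8*10 + 100*(10 - 8*(-5 - 8)) - 8*10*(10 - 8*(-5 - 8)))**2 = (64 - 80 + 100*(10 - 8*(-13)) - 8*10*(10 - 8*(-13)))**2 = (64 - 80 + 100*(10 + 104) - 8*10*(10 + 104))**2 = (64 - 80 + 100*114 - 8*10*114)**2 = (64 - 80 + 11400 - 9120)**2 = 2264**2 = 5125696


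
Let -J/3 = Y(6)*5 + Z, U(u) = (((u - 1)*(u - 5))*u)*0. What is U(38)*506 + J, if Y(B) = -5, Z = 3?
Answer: 66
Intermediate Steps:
U(u) = 0 (U(u) = (((-1 + u)*(-5 + u))*u)*0 = (u*(-1 + u)*(-5 + u))*0 = 0)
J = 66 (J = -3*(-5*5 + 3) = -3*(-25 + 3) = -3*(-22) = 66)
U(38)*506 + J = 0*506 + 66 = 0 + 66 = 66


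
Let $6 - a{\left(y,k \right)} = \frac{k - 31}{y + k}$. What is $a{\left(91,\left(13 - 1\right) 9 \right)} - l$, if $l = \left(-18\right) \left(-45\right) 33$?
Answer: $- \frac{5318153}{199} \approx -26724.0$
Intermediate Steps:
$a{\left(y,k \right)} = 6 - \frac{-31 + k}{k + y}$ ($a{\left(y,k \right)} = 6 - \frac{k - 31}{y + k} = 6 - \frac{-31 + k}{k + y}$)
$l = 26730$ ($l = 810 \cdot 33 = 26730$)
$a{\left(91,\left(13 - 1\right) 9 \right)} - l = \frac{31 + 5 \left(13 - 1\right) 9 + 6 \cdot 91}{\left(13 - 1\right) 9 + 91} - 26730 = \frac{31 + 5 \cdot 12 \cdot 9 + 546}{12 \cdot 9 + 91} - 26730 = \frac{31 + 5 \cdot 108 + 546}{108 + 91} - 26730 = \frac{31 + 540 + 546}{199} - 26730 = \frac{1}{199} \cdot 1117 - 26730 = \frac{1117}{199} - 26730 = - \frac{5318153}{199}$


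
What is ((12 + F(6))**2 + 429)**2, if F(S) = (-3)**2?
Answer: 756900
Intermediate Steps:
F(S) = 9
((12 + F(6))**2 + 429)**2 = ((12 + 9)**2 + 429)**2 = (21**2 + 429)**2 = (441 + 429)**2 = 870**2 = 756900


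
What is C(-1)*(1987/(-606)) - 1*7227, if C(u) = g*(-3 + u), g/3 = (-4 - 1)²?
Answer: -630577/101 ≈ -6243.3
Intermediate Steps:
g = 75 (g = 3*(-4 - 1)² = 3*(-5)² = 3*25 = 75)
C(u) = -225 + 75*u (C(u) = 75*(-3 + u) = -225 + 75*u)
C(-1)*(1987/(-606)) - 1*7227 = (-225 + 75*(-1))*(1987/(-606)) - 1*7227 = (-225 - 75)*(1987*(-1/606)) - 7227 = -300*(-1987/606) - 7227 = 99350/101 - 7227 = -630577/101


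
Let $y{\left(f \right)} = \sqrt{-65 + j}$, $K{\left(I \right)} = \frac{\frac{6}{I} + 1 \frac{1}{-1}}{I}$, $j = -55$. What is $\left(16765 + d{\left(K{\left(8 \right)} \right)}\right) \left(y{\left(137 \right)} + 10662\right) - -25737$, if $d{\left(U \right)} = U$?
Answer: $\frac{2860381341}{16} + \frac{536479 i \sqrt{30}}{16} \approx 1.7877 \cdot 10^{8} + 1.8365 \cdot 10^{5} i$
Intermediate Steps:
$K{\left(I \right)} = \frac{-1 + \frac{6}{I}}{I}$ ($K{\left(I \right)} = \frac{\frac{6}{I} + 1 \left(-1\right)}{I} = \frac{\frac{6}{I} - 1}{I} = \frac{-1 + \frac{6}{I}}{I}$)
$y{\left(f \right)} = 2 i \sqrt{30}$ ($y{\left(f \right)} = \sqrt{-65 - 55} = \sqrt{-120} = 2 i \sqrt{30}$)
$\left(16765 + d{\left(K{\left(8 \right)} \right)}\right) \left(y{\left(137 \right)} + 10662\right) - -25737 = \left(16765 + \frac{6 - 8}{64}\right) \left(2 i \sqrt{30} + 10662\right) - -25737 = \left(16765 + \frac{6 - 8}{64}\right) \left(10662 + 2 i \sqrt{30}\right) + 25737 = \left(16765 + \frac{1}{64} \left(-2\right)\right) \left(10662 + 2 i \sqrt{30}\right) + 25737 = \left(16765 - \frac{1}{32}\right) \left(10662 + 2 i \sqrt{30}\right) + 25737 = \frac{536479 \left(10662 + 2 i \sqrt{30}\right)}{32} + 25737 = \left(\frac{2859969549}{16} + \frac{536479 i \sqrt{30}}{16}\right) + 25737 = \frac{2860381341}{16} + \frac{536479 i \sqrt{30}}{16}$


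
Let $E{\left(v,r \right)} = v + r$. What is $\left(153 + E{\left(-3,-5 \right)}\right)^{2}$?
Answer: $21025$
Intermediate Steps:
$E{\left(v,r \right)} = r + v$
$\left(153 + E{\left(-3,-5 \right)}\right)^{2} = \left(153 - 8\right)^{2} = 145^{2} = 21025$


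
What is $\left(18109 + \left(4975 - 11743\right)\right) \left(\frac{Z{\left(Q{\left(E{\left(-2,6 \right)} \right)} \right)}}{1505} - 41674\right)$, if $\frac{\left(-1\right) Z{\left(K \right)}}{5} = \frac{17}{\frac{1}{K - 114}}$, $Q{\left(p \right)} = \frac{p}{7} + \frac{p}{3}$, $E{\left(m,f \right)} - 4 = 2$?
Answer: $- \frac{995670529172}{2107} \approx -4.7255 \cdot 10^{8}$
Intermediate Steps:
$E{\left(m,f \right)} = 6$ ($E{\left(m,f \right)} = 4 + 2 = 6$)
$Q{\left(p \right)} = \frac{10 p}{21}$ ($Q{\left(p \right)} = p \frac{1}{7} + p \frac{1}{3} = \frac{p}{7} + \frac{p}{3} = \frac{10 p}{21}$)
$Z{\left(K \right)} = 9690 - 85 K$ ($Z{\left(K \right)} = - 5 \frac{17}{\frac{1}{K - 114}} = - 5 \frac{17}{\frac{1}{-114 + K}} = - 5 \cdot 17 \left(-114 + K\right) = - 5 \left(-1938 + 17 K\right) = 9690 - 85 K$)
$\left(18109 + \left(4975 - 11743\right)\right) \left(\frac{Z{\left(Q{\left(E{\left(-2,6 \right)} \right)} \right)}}{1505} - 41674\right) = \left(18109 + \left(4975 - 11743\right)\right) \left(\frac{9690 - 85 \cdot \frac{10}{21} \cdot 6}{1505} - 41674\right) = \left(18109 - 6768\right) \left(\left(9690 - \frac{1700}{7}\right) \frac{1}{1505} - 41674\right) = 11341 \left(\left(9690 - \frac{1700}{7}\right) \frac{1}{1505} - 41674\right) = 11341 \left(\frac{66130}{7} \cdot \frac{1}{1505} - 41674\right) = 11341 \left(\frac{13226}{2107} - 41674\right) = 11341 \left(- \frac{87793892}{2107}\right) = - \frac{995670529172}{2107}$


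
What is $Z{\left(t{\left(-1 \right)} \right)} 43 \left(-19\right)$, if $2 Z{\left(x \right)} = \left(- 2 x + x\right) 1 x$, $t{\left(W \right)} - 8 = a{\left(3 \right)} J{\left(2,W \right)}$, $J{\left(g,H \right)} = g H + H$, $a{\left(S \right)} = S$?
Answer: $\frac{817}{2} \approx 408.5$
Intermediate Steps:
$J{\left(g,H \right)} = H + H g$ ($J{\left(g,H \right)} = H g + H = H + H g$)
$t{\left(W \right)} = 8 + 9 W$ ($t{\left(W \right)} = 8 + 3 W \left(1 + 2\right) = 8 + 3 W 3 = 8 + 3 \cdot 3 W = 8 + 9 W$)
$Z{\left(x \right)} = - \frac{x^{2}}{2}$ ($Z{\left(x \right)} = \frac{\left(- 2 x + x\right) 1 x}{2} = \frac{- x 1 x}{2} = \frac{- x x}{2} = \frac{\left(-1\right) x^{2}}{2} = - \frac{x^{2}}{2}$)
$Z{\left(t{\left(-1 \right)} \right)} 43 \left(-19\right) = - \frac{\left(8 + 9 \left(-1\right)\right)^{2}}{2} \cdot 43 \left(-19\right) = - \frac{\left(8 - 9\right)^{2}}{2} \cdot 43 \left(-19\right) = - \frac{\left(-1\right)^{2}}{2} \cdot 43 \left(-19\right) = \left(- \frac{1}{2}\right) 1 \cdot 43 \left(-19\right) = \left(- \frac{1}{2}\right) 43 \left(-19\right) = \left(- \frac{43}{2}\right) \left(-19\right) = \frac{817}{2}$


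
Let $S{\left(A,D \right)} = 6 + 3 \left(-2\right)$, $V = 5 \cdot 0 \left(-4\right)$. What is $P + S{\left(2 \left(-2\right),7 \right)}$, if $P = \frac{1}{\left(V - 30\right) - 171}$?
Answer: $- \frac{1}{201} \approx -0.0049751$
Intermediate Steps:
$V = 0$ ($V = 0 \left(-4\right) = 0$)
$S{\left(A,D \right)} = 0$ ($S{\left(A,D \right)} = 6 - 6 = 0$)
$P = - \frac{1}{201}$ ($P = \frac{1}{\left(0 - 30\right) - 171} = \frac{1}{-30 - 171} = \frac{1}{-201} = - \frac{1}{201} \approx -0.0049751$)
$P + S{\left(2 \left(-2\right),7 \right)} = - \frac{1}{201} + 0 = - \frac{1}{201}$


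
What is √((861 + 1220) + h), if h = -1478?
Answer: 3*√67 ≈ 24.556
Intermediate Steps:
√((861 + 1220) + h) = √((861 + 1220) - 1478) = √(2081 - 1478) = √603 = 3*√67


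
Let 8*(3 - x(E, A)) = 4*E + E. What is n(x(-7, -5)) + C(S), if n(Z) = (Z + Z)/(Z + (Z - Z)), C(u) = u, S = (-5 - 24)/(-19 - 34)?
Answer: 135/53 ≈ 2.5472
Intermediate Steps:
x(E, A) = 3 - 5*E/8 (x(E, A) = 3 - (4*E + E)/8 = 3 - 5*E/8)
S = 29/53 (S = -29/(-53) = -29*(-1/53) = 29/53 ≈ 0.54717)
n(Z) = 2 (n(Z) = (2*Z)/(Z + 0) = (2*Z)/Z = 2)
n(x(-7, -5)) + C(S) = 2 + 29/53 = 135/53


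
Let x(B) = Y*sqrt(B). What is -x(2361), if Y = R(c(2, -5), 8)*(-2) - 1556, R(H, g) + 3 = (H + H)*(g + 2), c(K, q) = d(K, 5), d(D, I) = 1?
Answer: 1590*sqrt(2361) ≈ 77258.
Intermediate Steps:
c(K, q) = 1
R(H, g) = -3 + 2*H*(2 + g) (R(H, g) = -3 + (H + H)*(g + 2) = -3 + (2*H)*(2 + g) = -3 + 2*H*(2 + g))
Y = -1590 (Y = (-3 + 4*1 + 2*1*8)*(-2) - 1556 = (-3 + 4 + 16)*(-2) - 1556 = 17*(-2) - 1556 = -34 - 1556 = -1590)
x(B) = -1590*sqrt(B)
-x(2361) = -(-1590)*sqrt(2361) = 1590*sqrt(2361)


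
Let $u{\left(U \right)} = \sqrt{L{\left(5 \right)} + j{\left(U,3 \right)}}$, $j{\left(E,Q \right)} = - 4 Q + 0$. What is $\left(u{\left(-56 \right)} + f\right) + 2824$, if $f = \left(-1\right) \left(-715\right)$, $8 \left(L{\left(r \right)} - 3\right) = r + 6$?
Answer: $3539 + \frac{i \sqrt{122}}{4} \approx 3539.0 + 2.7613 i$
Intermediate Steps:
$L{\left(r \right)} = \frac{15}{4} + \frac{r}{8}$ ($L{\left(r \right)} = 3 + \frac{r + 6}{8} = 3 + \frac{6 + r}{8} = 3 + \left(\frac{3}{4} + \frac{r}{8}\right) = \frac{15}{4} + \frac{r}{8}$)
$f = 715$
$j{\left(E,Q \right)} = - 4 Q$
$u{\left(U \right)} = \frac{i \sqrt{122}}{4}$ ($u{\left(U \right)} = \sqrt{\left(\frac{15}{4} + \frac{1}{8} \cdot 5\right) - 12} = \sqrt{\left(\frac{15}{4} + \frac{5}{8}\right) - 12} = \sqrt{\frac{35}{8} - 12} = \sqrt{- \frac{61}{8}} = \frac{i \sqrt{122}}{4}$)
$\left(u{\left(-56 \right)} + f\right) + 2824 = \left(\frac{i \sqrt{122}}{4} + 715\right) + 2824 = \left(715 + \frac{i \sqrt{122}}{4}\right) + 2824 = 3539 + \frac{i \sqrt{122}}{4}$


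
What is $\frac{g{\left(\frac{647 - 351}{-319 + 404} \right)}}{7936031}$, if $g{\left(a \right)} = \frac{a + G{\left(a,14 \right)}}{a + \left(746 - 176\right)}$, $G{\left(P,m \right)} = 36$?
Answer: $\frac{1678}{193424883563} \approx 8.6752 \cdot 10^{-9}$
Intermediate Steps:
$g{\left(a \right)} = \frac{36 + a}{570 + a}$ ($g{\left(a \right)} = \frac{a + 36}{a + \left(746 - 176\right)} = \frac{36 + a}{a + 570} = \frac{36 + a}{570 + a}$)
$\frac{g{\left(\frac{647 - 351}{-319 + 404} \right)}}{7936031} = \frac{\frac{1}{570 + \frac{647 - 351}{-319 + 404}} \left(36 + \frac{647 - 351}{-319 + 404}\right)}{7936031} = \frac{36 + \frac{296}{85}}{570 + \frac{296}{85}} \cdot \frac{1}{7936031} = \frac{1}{\frac{48746}{85}} \cdot \frac{3356}{85} \cdot \frac{1}{7936031} = \frac{85}{48746} \cdot \frac{3356}{85} \cdot \frac{1}{7936031} = \frac{1678}{24373} \cdot \frac{1}{7936031} = \frac{1678}{193424883563}$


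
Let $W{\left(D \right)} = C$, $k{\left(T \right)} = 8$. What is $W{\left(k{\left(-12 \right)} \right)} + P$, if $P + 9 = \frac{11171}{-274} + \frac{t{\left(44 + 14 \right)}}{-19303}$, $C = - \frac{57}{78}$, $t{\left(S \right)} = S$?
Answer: $- \frac{1736253724}{34378643} \approx -50.504$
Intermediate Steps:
$C = - \frac{19}{26}$ ($C = \left(-57\right) \frac{1}{78} = - \frac{19}{26} \approx -0.73077$)
$P = - \frac{263250903}{5289022}$ ($P = -9 + \left(\frac{11171}{-274} + \frac{44 + 14}{-19303}\right) = -9 + \left(11171 \left(- \frac{1}{274}\right) + 58 \left(- \frac{1}{19303}\right)\right) = -9 - \frac{215649705}{5289022} = - \frac{263250903}{5289022} \approx -49.773$)
$W{\left(D \right)} = - \frac{19}{26}$
$W{\left(k{\left(-12 \right)} \right)} + P = - \frac{19}{26} - \frac{263250903}{5289022} = - \frac{1736253724}{34378643}$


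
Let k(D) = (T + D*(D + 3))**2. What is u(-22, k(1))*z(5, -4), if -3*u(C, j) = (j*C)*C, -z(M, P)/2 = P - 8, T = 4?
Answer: -247808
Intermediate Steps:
k(D) = (4 + D*(3 + D))**2 (k(D) = (4 + D*(D + 3))**2 = (4 + D*(3 + D))**2)
z(M, P) = 16 - 2*P (z(M, P) = -2*(P - 8) = -2*(-8 + P) = 16 - 2*P)
u(C, j) = -j*C**2/3 (u(C, j) = -j*C*C/3 = -C*j*C/3 = -j*C**2/3)
u(-22, k(1))*z(5, -4) = (-1/3*(4 + 1**2 + 3*1)**2*(-22)**2)*(16 - 2*(-4)) = (-1/3*(4 + 1 + 3)**2*484)*(16 + 8) = -1/3*8**2*484*24 = -1/3*64*484*24 = -30976/3*24 = -247808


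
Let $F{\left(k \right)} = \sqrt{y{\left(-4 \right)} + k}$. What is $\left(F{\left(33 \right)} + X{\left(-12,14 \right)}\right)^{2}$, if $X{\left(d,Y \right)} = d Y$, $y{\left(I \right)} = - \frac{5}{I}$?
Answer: $\frac{\left(336 - \sqrt{137}\right)^{2}}{4} \approx 26292.0$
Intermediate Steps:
$F{\left(k \right)} = \sqrt{\frac{5}{4} + k}$ ($F{\left(k \right)} = \sqrt{- \frac{5}{-4} + k} = \sqrt{\left(-5\right) \left(- \frac{1}{4}\right) + k} = \sqrt{\frac{5}{4} + k}$)
$X{\left(d,Y \right)} = Y d$
$\left(F{\left(33 \right)} + X{\left(-12,14 \right)}\right)^{2} = \left(\frac{\sqrt{5 + 4 \cdot 33}}{2} + 14 \left(-12\right)\right)^{2} = \left(\frac{\sqrt{5 + 132}}{2} - 168\right)^{2} = \left(\frac{\sqrt{137}}{2} - 168\right)^{2} = \left(-168 + \frac{\sqrt{137}}{2}\right)^{2}$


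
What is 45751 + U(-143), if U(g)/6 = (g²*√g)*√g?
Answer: -17499491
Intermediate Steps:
U(g) = 6*g³ (U(g) = 6*((g²*√g)*√g) = 6*(g^(5/2)*√g) = 6*g³)
45751 + U(-143) = 45751 + 6*(-143)³ = 45751 + 6*(-2924207) = 45751 - 17545242 = -17499491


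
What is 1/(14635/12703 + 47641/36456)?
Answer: 463100568/1138717183 ≈ 0.40669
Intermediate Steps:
1/(14635/12703 + 47641/36456) = 1/(1138717183/463100568) = 463100568/1138717183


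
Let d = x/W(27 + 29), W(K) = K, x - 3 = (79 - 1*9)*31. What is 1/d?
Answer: 56/2173 ≈ 0.025771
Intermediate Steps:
x = 2173 (x = 3 + (79 - 1*9)*31 = 3 + (79 - 9)*31 = 3 + 70*31 = 3 + 2170 = 2173)
d = 2173/56 (d = 2173/(27 + 29) = 2173/56 ≈ 38.804)
1/d = 1/(2173/56) = 56/2173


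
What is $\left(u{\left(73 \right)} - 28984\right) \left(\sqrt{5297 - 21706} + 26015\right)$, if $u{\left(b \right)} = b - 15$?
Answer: $-752509890 - 28926 i \sqrt{16409} \approx -7.5251 \cdot 10^{8} - 3.7054 \cdot 10^{6} i$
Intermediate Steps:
$u{\left(b \right)} = -15 + b$ ($u{\left(b \right)} = b - 15 = -15 + b$)
$\left(u{\left(73 \right)} - 28984\right) \left(\sqrt{5297 - 21706} + 26015\right) = \left(\left(-15 + 73\right) - 28984\right) \left(\sqrt{5297 - 21706} + 26015\right) = \left(58 - 28984\right) \left(\sqrt{-16409} + 26015\right) = - 28926 \left(i \sqrt{16409} + 26015\right) = - 28926 \left(26015 + i \sqrt{16409}\right) = -752509890 - 28926 i \sqrt{16409}$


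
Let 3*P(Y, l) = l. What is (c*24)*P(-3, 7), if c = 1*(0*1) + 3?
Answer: 168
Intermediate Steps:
P(Y, l) = l/3
c = 3 (c = 1*0 + 3 = 0 + 3 = 3)
(c*24)*P(-3, 7) = (3*24)*((⅓)*7) = 72*(7/3) = 168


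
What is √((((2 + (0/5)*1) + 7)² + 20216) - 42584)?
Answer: I*√22287 ≈ 149.29*I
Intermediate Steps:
√((((2 + (0/5)*1) + 7)² + 20216) - 42584) = √((((2 + (0*(⅕))*1) + 7)² + 20216) - 42584) = √((((2 + 0*1) + 7)² + 20216) - 42584) = √((((2 + 0) + 7)² + 20216) - 42584) = √(((2 + 7)² + 20216) - 42584) = √((9² + 20216) - 42584) = √((81 + 20216) - 42584) = √(20297 - 42584) = √(-22287) = I*√22287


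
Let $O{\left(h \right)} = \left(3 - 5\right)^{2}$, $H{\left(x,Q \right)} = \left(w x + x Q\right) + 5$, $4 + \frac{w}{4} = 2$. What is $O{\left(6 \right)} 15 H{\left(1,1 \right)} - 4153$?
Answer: $-4273$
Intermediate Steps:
$w = -8$ ($w = -16 + 4 \cdot 2 = -16 + 8 = -8$)
$H{\left(x,Q \right)} = 5 - 8 x + Q x$ ($H{\left(x,Q \right)} = \left(- 8 x + x Q\right) + 5 = \left(- 8 x + Q x\right) + 5 = 5 - 8 x + Q x$)
$O{\left(h \right)} = 4$ ($O{\left(h \right)} = \left(-2\right)^{2} = 4$)
$O{\left(6 \right)} 15 H{\left(1,1 \right)} - 4153 = 4 \cdot 15 \left(5 - 8 + 1 \cdot 1\right) - 4153 = 60 \left(5 - 8 + 1\right) - 4153 = 60 \left(-2\right) - 4153 = -120 - 4153 = -4273$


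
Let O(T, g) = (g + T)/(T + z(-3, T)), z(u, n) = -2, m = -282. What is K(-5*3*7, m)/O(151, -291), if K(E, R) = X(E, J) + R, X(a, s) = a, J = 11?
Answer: 57663/140 ≈ 411.88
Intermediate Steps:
O(T, g) = (T + g)/(-2 + T) (O(T, g) = (g + T)/(T - 2) = (T + g)/(-2 + T))
K(E, R) = E + R
K(-5*3*7, m)/O(151, -291) = (-5*3*7 - 282)/(((151 - 291)/(-2 + 151))) = (-15*7 - 282)/((-140/149)) = (-105 - 282)/(((1/149)*(-140))) = -387/(-140/149) = -387*(-149/140) = 57663/140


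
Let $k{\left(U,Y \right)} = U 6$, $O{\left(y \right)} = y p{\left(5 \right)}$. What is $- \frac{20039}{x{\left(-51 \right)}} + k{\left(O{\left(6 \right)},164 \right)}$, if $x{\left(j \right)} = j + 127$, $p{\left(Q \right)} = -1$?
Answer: $- \frac{22775}{76} \approx -299.67$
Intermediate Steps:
$x{\left(j \right)} = 127 + j$
$O{\left(y \right)} = - y$ ($O{\left(y \right)} = y \left(-1\right) = - y$)
$k{\left(U,Y \right)} = 6 U$
$- \frac{20039}{x{\left(-51 \right)}} + k{\left(O{\left(6 \right)},164 \right)} = - \frac{20039}{127 - 51} + 6 \left(\left(-1\right) 6\right) = - \frac{20039}{76} + 6 \left(-6\right) = \left(-20039\right) \frac{1}{76} - 36 = - \frac{20039}{76} - 36 = - \frac{22775}{76}$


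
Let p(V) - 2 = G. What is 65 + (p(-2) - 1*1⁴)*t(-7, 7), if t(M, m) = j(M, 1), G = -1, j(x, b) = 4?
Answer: 65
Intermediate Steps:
p(V) = 1 (p(V) = 2 - 1 = 1)
t(M, m) = 4
65 + (p(-2) - 1*1⁴)*t(-7, 7) = 65 + (1 - 1*1⁴)*4 = 65 + (1 - 1*1)*4 = 65 + (1 - 1)*4 = 65 + 0*4 = 65 + 0 = 65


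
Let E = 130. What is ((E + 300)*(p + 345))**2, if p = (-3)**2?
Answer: 23170928400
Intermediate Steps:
p = 9
((E + 300)*(p + 345))**2 = ((130 + 300)*(9 + 345))**2 = (430*354)**2 = 152220**2 = 23170928400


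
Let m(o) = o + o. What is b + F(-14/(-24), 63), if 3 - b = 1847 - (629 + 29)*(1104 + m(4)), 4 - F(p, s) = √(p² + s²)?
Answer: 729856 - 7*√11665/12 ≈ 7.2979e+5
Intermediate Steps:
m(o) = 2*o
F(p, s) = 4 - √(p² + s²)
b = 729852 (b = 3 - (1847 - (629 + 29)*(1104 + 2*4)) = 3 - (1847 - 658*(1104 + 8)) = 3 - (1847 - 658*1112) = 3 - (1847 - 1*731696) = 3 - (1847 - 731696) = 3 - 1*(-729849) = 3 + 729849 = 729852)
b + F(-14/(-24), 63) = 729852 + (4 - √((-14/(-24))² + 63²)) = 729852 + (4 - √((-14*(-1/24))² + 3969)) = 729852 + (4 - √((7/12)² + 3969)) = 729852 + (4 - √(49/144 + 3969)) = 729852 + (4 - √(571585/144)) = 729852 + (4 - 7*√11665/12) = 729856 - 7*√11665/12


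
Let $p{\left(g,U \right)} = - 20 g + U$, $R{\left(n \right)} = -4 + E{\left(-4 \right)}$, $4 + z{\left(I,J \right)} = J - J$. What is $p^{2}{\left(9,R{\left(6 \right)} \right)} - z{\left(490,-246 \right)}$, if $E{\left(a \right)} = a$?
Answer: $35348$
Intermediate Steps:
$z{\left(I,J \right)} = -4$ ($z{\left(I,J \right)} = -4 + \left(J - J\right) = -4 + 0 = -4$)
$R{\left(n \right)} = -8$ ($R{\left(n \right)} = -4 - 4 = -8$)
$p{\left(g,U \right)} = U - 20 g$
$p^{2}{\left(9,R{\left(6 \right)} \right)} - z{\left(490,-246 \right)} = \left(-8 - 180\right)^{2} - -4 = \left(-8 - 180\right)^{2} + 4 = \left(-188\right)^{2} + 4 = 35344 + 4 = 35348$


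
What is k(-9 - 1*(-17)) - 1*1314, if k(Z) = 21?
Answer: -1293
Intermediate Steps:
k(-9 - 1*(-17)) - 1*1314 = 21 - 1*1314 = 21 - 1314 = -1293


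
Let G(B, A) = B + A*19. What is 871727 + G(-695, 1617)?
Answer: 901755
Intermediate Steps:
G(B, A) = B + 19*A
871727 + G(-695, 1617) = 871727 + (-695 + 19*1617) = 871727 + (-695 + 30723) = 871727 + 30028 = 901755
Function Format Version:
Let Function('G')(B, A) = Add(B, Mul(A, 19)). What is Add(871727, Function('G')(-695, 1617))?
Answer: 901755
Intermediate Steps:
Function('G')(B, A) = Add(B, Mul(19, A))
Add(871727, Function('G')(-695, 1617)) = Add(871727, Add(-695, Mul(19, 1617))) = Add(871727, Add(-695, 30723)) = Add(871727, 30028) = 901755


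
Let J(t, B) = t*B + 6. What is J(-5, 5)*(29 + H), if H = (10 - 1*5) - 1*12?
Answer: -418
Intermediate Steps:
H = -7 (H = (10 - 5) - 12 = 5 - 12 = -7)
J(t, B) = 6 + B*t (J(t, B) = B*t + 6 = 6 + B*t)
J(-5, 5)*(29 + H) = (6 + 5*(-5))*(29 - 7) = (6 - 25)*22 = -19*22 = -418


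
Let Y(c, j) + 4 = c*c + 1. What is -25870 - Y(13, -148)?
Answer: -26036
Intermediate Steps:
Y(c, j) = -3 + c² (Y(c, j) = -4 + (c*c + 1) = -4 + (c² + 1) = -4 + (1 + c²) = -3 + c²)
-25870 - Y(13, -148) = -25870 - (-3 + 13²) = -25870 - (-3 + 169) = -25870 - 1*166 = -25870 - 166 = -26036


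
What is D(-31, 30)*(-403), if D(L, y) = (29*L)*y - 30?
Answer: 10881000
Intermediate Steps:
D(L, y) = -30 + 29*L*y (D(L, y) = 29*L*y - 30 = -30 + 29*L*y)
D(-31, 30)*(-403) = (-30 + 29*(-31)*30)*(-403) = (-30 - 26970)*(-403) = -27000*(-403) = 10881000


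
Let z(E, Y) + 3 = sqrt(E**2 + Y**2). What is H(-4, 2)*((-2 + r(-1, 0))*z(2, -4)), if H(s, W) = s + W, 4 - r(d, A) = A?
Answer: 12 - 8*sqrt(5) ≈ -5.8885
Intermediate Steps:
r(d, A) = 4 - A
z(E, Y) = -3 + sqrt(E**2 + Y**2)
H(s, W) = W + s
H(-4, 2)*((-2 + r(-1, 0))*z(2, -4)) = (2 - 4)*((-2 + (4 - 1*0))*(-3 + sqrt(2**2 + (-4)**2))) = -2*(-2 + (4 + 0))*(-3 + sqrt(4 + 16)) = -2*(-2 + 4)*(-3 + sqrt(20)) = -4*(-3 + 2*sqrt(5)) = -2*(-6 + 4*sqrt(5)) = 12 - 8*sqrt(5)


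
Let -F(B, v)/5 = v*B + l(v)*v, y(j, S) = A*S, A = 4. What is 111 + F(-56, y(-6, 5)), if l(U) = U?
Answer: 3711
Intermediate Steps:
y(j, S) = 4*S
F(B, v) = -5*v**2 - 5*B*v (F(B, v) = -5*(v*B + v*v) = -5*(B*v + v**2) = -5*(v**2 + B*v) = -5*v**2 - 5*B*v)
111 + F(-56, y(-6, 5)) = 111 - 5*4*5*(-56 + 4*5) = 111 - 5*20*(-56 + 20) = 111 - 5*20*(-36) = 111 + 3600 = 3711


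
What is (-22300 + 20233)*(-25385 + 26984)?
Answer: -3305133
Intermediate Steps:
(-22300 + 20233)*(-25385 + 26984) = -2067*1599 = -3305133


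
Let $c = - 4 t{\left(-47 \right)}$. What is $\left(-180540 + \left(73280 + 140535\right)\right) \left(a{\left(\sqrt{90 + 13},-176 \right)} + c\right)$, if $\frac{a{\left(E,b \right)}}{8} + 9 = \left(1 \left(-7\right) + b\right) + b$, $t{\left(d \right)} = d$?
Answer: $-91705900$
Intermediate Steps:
$a{\left(E,b \right)} = -128 + 16 b$ ($a{\left(E,b \right)} = -72 + 8 \left(\left(1 \left(-7\right) + b\right) + b\right) = -72 + 8 \left(\left(-7 + b\right) + b\right) = -72 + 8 \left(-7 + 2 b\right) = -72 + \left(-56 + 16 b\right) = -128 + 16 b$)
$c = 188$ ($c = \left(-4\right) \left(-47\right) = 188$)
$\left(-180540 + \left(73280 + 140535\right)\right) \left(a{\left(\sqrt{90 + 13},-176 \right)} + c\right) = \left(-180540 + \left(73280 + 140535\right)\right) \left(\left(-128 + 16 \left(-176\right)\right) + 188\right) = \left(-180540 + 213815\right) \left(\left(-128 - 2816\right) + 188\right) = 33275 \left(-2944 + 188\right) = 33275 \left(-2756\right) = -91705900$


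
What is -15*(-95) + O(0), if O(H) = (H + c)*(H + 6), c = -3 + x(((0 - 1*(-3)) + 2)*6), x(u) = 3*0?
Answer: 1407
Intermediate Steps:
x(u) = 0
c = -3 (c = -3 + 0 = -3)
O(H) = (-3 + H)*(6 + H) (O(H) = (H - 3)*(H + 6) = (-3 + H)*(6 + H))
-15*(-95) + O(0) = -15*(-95) + (-18 + 0² + 3*0) = 1425 + (-18 + 0 + 0) = 1425 - 18 = 1407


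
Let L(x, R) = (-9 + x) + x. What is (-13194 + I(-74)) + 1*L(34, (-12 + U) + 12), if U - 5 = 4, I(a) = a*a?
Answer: -7659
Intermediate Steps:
I(a) = a**2
U = 9 (U = 5 + 4 = 9)
L(x, R) = -9 + 2*x
(-13194 + I(-74)) + 1*L(34, (-12 + U) + 12) = (-13194 + (-74)**2) + 1*(-9 + 2*34) = (-13194 + 5476) + 1*(-9 + 68) = -7718 + 1*59 = -7718 + 59 = -7659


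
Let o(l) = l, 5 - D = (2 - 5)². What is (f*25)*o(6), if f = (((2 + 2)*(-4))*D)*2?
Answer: 19200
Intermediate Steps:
D = -4 (D = 5 - (2 - 5)² = 5 - 1*(-3)² = 5 - 1*9 = 5 - 9 = -4)
f = 128 (f = (((2 + 2)*(-4))*(-4))*2 = ((4*(-4))*(-4))*2 = -16*(-4)*2 = 64*2 = 128)
(f*25)*o(6) = (128*25)*6 = 3200*6 = 19200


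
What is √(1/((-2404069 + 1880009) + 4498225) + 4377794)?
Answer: √69142823482540895815/3974165 ≈ 2092.3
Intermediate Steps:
√(1/((-2404069 + 1880009) + 4498225) + 4377794) = √(1/(-524060 + 4498225) + 4377794) = √(1/3974165 + 4377794) = √(17398075692011/3974165) = √69142823482540895815/3974165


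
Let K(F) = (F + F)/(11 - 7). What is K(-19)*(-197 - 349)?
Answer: 5187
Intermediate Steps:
K(F) = F/2 (K(F) = (2*F)/4 = (2*F)*(1/4) = F/2)
K(-19)*(-197 - 349) = ((1/2)*(-19))*(-197 - 349) = -19/2*(-546) = 5187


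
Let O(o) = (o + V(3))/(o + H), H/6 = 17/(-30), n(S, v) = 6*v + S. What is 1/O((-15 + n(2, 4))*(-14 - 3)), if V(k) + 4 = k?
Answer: 238/235 ≈ 1.0128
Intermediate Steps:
n(S, v) = S + 6*v
V(k) = -4 + k
H = -17/5 (H = 6*(17/(-30)) = 6*(17*(-1/30)) = 6*(-17/30) = -17/5 ≈ -3.4000)
O(o) = (-1 + o)/(-17/5 + o) (O(o) = (o + (-4 + 3))/(o - 17/5) = (o - 1)/(-17/5 + o) = (-1 + o)/(-17/5 + o))
1/O((-15 + n(2, 4))*(-14 - 3)) = 1/(5*(-1 + (-15 + (2 + 6*4))*(-14 - 3))/(-17 + 5*((-15 + (2 + 6*4))*(-14 - 3)))) = 1/(5*(-1 + (-15 + (2 + 24))*(-17))/(-17 + 5*((-15 + (2 + 24))*(-17)))) = 1/(5*(-1 + (-15 + 26)*(-17))/(-17 + 5*((-15 + 26)*(-17)))) = 1/(5*(-1 + 11*(-17))/(-17 + 5*(11*(-17)))) = 1/(5*(-1 - 187)/(-17 + 5*(-187))) = 1/(5*(-188)/(-17 - 935)) = 1/(5*(-188)/(-952)) = 1/(5*(-1/952)*(-188)) = 1/(235/238) = 238/235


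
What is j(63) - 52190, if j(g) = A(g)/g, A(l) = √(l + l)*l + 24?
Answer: -1095982/21 + 3*√14 ≈ -52178.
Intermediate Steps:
A(l) = 24 + √2*l^(3/2) (A(l) = √(2*l)*l + 24 = (√2*√l)*l + 24 = √2*l^(3/2) + 24 = 24 + √2*l^(3/2))
j(g) = (24 + √2*g^(3/2))/g
j(63) - 52190 = (24 + √2*63^(3/2))/63 - 52190 = (24 + √2*(189*√7))/63 - 52190 = (24 + 189*√14)/63 - 52190 = (8/21 + 3*√14) - 52190 = -1095982/21 + 3*√14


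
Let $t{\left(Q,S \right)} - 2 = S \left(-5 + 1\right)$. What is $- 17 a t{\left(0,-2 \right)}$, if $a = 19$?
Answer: $-3230$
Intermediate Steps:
$t{\left(Q,S \right)} = 2 - 4 S$ ($t{\left(Q,S \right)} = 2 + S \left(-5 + 1\right) = 2 + S \left(-4\right) = 2 - 4 S$)
$- 17 a t{\left(0,-2 \right)} = \left(-17\right) 19 \left(2 - -8\right) = - 323 \left(2 + 8\right) = \left(-323\right) 10 = -3230$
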